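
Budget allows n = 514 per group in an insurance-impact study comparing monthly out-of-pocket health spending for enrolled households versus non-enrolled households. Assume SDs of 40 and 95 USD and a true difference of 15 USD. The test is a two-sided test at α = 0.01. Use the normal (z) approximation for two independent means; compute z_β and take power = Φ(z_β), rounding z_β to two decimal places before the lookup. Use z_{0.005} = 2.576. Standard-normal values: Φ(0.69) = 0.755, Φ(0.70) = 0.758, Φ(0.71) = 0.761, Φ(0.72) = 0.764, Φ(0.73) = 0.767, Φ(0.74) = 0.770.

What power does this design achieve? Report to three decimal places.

z_β = δ·√(n/(σ₁²+σ₂²)) − z_{α/2}
    = 15 · √(514/10625) − 2.576
    = 15 · 0.21995 − 2.576
    = 3.2992 − 2.576 = 0.7232 → 0.72
Power = Φ(0.72) = 0.764.

Power ≈ 0.764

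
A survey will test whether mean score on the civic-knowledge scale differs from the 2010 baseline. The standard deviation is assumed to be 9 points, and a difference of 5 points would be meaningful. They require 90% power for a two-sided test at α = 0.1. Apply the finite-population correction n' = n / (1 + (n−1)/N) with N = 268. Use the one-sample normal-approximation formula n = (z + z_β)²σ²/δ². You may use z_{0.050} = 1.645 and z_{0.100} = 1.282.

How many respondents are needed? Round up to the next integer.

n = 26

n = (z_{α/2} + z_β)² · σ² / δ²
  = (1.645 + 1.282)² · 9² / 5²
  = 8.5673 · 81 / 25
  = 27.76
Finite-population correction (N = 268): 27.76 / (1 + (27.76 − 1)/268) = 25.24.
Round up → n = 26.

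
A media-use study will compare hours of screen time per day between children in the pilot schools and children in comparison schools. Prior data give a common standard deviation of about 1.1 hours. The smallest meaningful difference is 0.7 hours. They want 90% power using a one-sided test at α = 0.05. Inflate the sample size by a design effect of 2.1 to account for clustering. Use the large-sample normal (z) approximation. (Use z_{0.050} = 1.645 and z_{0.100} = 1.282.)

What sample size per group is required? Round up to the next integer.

n = 89 per group

n = (z_α + z_β)² · (σ₁² + σ₂²) / δ²
  = (1.645 + 1.282)² · (2·1.1² = 2.42) / 0.7²
  = 8.5673 · 2.42 / 0.49
  = 42.31
Design effect: 2.1 × 42.31 = 88.86.
Round up → n = 89 per group.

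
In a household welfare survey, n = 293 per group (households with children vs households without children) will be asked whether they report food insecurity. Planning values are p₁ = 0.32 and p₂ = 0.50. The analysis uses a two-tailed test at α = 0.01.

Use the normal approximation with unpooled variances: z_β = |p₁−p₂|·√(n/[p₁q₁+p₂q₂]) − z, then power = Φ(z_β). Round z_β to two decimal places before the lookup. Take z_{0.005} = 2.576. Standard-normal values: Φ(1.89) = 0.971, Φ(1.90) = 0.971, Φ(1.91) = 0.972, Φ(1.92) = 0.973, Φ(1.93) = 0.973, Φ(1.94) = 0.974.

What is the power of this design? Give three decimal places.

z_β = |p₁−p₂|·√(n/[p₁q₁+p₂q₂]) − z_{α/2}
    = 0.18 · √(293/0.4676) − 2.576
    = 0.18 · 25.0321 − 2.576
    = 4.5058 − 2.576 = 1.9298 → 1.93
Power = Φ(1.93) = 0.973.

Power ≈ 0.973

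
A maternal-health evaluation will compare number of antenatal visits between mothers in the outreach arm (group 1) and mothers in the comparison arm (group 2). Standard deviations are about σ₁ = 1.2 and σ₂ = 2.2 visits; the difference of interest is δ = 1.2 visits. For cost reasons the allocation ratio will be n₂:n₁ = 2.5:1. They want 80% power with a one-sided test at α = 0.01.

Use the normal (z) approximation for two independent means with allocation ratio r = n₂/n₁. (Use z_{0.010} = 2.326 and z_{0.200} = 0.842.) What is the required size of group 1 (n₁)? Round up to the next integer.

n₁ = (z_α + z_β)² · (σ₁² + σ₂²/r) / δ²
   = (2.326 + 0.842)² · (1.2² + 2.2²/2.5) / 1.2²
   = 10.0362 · (1.44 + 1.936) / 1.44
   = 10.0362 · 3.376 / 1.44
   = 23.53
Round up → n₁ = 24; n₂ = r·n₁ = 2.5 × 24 = 60.

n₁ = 24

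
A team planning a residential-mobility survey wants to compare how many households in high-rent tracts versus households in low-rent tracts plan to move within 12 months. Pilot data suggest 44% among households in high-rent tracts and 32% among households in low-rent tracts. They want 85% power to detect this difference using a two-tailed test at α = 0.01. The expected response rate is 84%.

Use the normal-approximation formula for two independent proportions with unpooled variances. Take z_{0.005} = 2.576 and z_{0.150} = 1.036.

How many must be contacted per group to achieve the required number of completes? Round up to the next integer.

n = (z_{α/2} + z_β)² · [p₁(1−p₁) + p₂(1−p₂)] / (p₁ − p₂)²
  = (2.576 + 1.036)² · (0.44·0.56 + 0.32·0.68) / (0.12)²
  = (3.612)² · (0.2464 + 0.2176) / 0.0144
  = 13.0465 · 0.4640 / 0.0144
  = 420.39
Adjust for 84% response: 420.39 / 0.84 = 500.46.
Round up → n = 501 per group.

n = 501 per group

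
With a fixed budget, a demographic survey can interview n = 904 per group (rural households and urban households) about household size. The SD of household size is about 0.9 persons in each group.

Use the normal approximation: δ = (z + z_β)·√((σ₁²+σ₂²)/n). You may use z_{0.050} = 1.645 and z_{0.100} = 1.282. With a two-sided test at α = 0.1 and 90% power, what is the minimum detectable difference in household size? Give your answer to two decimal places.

Minimum detectable difference ≈ 0.12 persons

δ = (z_{α/2} + z_β) · √((σ₁²+σ₂²)/n)
  = (1.645 + 1.282) · √(1.62/904)
  = 2.927 · √0.00179
  = 2.927 · 0.0423
  = 0.1239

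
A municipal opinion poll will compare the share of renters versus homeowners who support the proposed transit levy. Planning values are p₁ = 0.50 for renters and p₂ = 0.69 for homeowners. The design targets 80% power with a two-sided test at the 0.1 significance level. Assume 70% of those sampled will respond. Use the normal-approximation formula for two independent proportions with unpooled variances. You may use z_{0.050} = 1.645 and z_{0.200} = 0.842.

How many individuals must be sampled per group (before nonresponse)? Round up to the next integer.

n = (z_{α/2} + z_β)² · [p₁(1−p₁) + p₂(1−p₂)] / (p₁ − p₂)²
  = (1.645 + 0.842)² · (0.50·0.50 + 0.69·0.31) / (-0.19)²
  = (2.487)² · (0.2500 + 0.2139) / 0.0361
  = 6.1852 · 0.4639 / 0.0361
  = 79.48
Adjust for 70% response: 79.48 / 0.70 = 113.55.
Round up → n = 114 per group.

n = 114 per group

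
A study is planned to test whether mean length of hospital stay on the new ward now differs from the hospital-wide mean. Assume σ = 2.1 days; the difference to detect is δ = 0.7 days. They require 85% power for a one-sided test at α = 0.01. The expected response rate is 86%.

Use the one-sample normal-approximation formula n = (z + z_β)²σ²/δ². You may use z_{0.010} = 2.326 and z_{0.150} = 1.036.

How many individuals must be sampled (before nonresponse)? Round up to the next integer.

n = (z_α + z_β)² · σ² / δ²
  = (2.326 + 1.036)² · 2.1² / 0.7²
  = 11.3030 · 4.41 / 0.49
  = 101.73
Adjust for 86% response: 101.73 / 0.86 = 118.29.
Round up → n = 119.

n = 119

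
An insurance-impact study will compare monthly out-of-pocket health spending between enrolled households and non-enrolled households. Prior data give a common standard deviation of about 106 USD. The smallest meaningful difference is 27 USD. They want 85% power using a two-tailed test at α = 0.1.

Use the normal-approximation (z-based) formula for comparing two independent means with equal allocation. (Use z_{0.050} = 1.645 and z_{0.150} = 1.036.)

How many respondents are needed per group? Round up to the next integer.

n = 222 per group

n = (z_{α/2} + z_β)² · (σ₁² + σ₂²) / δ²
  = (1.645 + 1.036)² · (2·106² = 22472) / 27²
  = 7.1878 · 22472 / 729
  = 221.57
Round up → n = 222 per group.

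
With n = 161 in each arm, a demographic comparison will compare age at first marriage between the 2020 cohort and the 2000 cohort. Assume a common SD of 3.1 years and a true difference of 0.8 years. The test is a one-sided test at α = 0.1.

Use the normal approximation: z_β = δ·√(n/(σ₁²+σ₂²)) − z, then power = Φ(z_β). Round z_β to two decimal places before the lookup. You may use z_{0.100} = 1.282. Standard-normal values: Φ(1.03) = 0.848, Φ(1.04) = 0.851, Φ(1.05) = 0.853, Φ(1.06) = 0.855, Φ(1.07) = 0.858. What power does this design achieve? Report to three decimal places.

Power ≈ 0.848

z_β = δ·√(n/(σ₁²+σ₂²)) − z_α
    = 0.8 · √(161/19.22) − 1.282
    = 0.8 · 2.89425 − 1.282
    = 2.3154 − 1.282 = 1.0334 → 1.03
Power = Φ(1.03) = 0.848.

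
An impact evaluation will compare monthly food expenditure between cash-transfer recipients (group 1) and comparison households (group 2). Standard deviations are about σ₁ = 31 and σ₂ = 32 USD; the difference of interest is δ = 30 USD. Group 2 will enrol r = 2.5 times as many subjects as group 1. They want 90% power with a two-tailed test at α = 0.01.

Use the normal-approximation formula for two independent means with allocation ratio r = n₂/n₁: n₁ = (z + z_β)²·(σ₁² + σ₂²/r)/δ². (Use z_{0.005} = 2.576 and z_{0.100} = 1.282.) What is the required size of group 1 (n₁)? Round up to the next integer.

n₁ = 23

n₁ = (z_{α/2} + z_β)² · (σ₁² + σ₂²/r) / δ²
   = (2.576 + 1.282)² · (31² + 32²/2.5) / 30²
   = 14.8842 · (961 + 409.6) / 900
   = 14.8842 · 1370.6 / 900
   = 22.67
Round up → n₁ = 23; n₂ = r·n₁ = 2.5 × 23 = 58.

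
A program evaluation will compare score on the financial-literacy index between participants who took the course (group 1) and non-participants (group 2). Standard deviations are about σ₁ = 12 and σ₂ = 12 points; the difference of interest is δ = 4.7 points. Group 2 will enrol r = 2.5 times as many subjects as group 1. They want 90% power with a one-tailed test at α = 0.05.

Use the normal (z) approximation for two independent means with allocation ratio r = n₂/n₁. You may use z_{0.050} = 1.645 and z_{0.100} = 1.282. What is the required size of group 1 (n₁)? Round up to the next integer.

n₁ = 79

n₁ = (z_α + z_β)² · (σ₁² + σ₂²/r) / δ²
   = (1.645 + 1.282)² · (12² + 12²/2.5) / 4.7²
   = 8.5673 · (144 + 57.6) / 22.09
   = 8.5673 · 201.6 / 22.09
   = 78.19
Round up → n₁ = 79; n₂ = r·n₁ = 2.5 × 79 = 198.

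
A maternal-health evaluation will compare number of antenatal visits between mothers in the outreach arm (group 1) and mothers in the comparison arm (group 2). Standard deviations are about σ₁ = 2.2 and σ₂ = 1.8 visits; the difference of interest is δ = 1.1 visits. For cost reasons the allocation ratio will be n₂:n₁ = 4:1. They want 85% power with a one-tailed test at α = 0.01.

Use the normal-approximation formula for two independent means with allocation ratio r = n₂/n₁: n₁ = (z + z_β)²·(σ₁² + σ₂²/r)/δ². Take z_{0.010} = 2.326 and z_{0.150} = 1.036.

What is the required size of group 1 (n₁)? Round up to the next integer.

n₁ = (z_α + z_β)² · (σ₁² + σ₂²/r) / δ²
   = (2.326 + 1.036)² · (2.2² + 1.8²/4) / 1.1²
   = 11.3030 · (4.84 + 0.81) / 1.21
   = 11.3030 · 5.65 / 1.21
   = 52.78
Round up → n₁ = 53; n₂ = r·n₁ = 4 × 53 = 212.

n₁ = 53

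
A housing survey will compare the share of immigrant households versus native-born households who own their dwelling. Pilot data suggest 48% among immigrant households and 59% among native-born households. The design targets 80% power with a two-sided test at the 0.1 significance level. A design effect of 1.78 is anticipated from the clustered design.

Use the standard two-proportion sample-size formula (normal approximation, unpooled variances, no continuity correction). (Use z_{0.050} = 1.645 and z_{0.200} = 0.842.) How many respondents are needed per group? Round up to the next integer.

n = (z_{α/2} + z_β)² · [p₁(1−p₁) + p₂(1−p₂)] / (p₁ − p₂)²
  = (1.645 + 0.842)² · (0.48·0.52 + 0.59·0.41) / (-0.11)²
  = (2.487)² · (0.2496 + 0.2419) / 0.0121
  = 6.1852 · 0.4915 / 0.0121
  = 251.24
Design effect: 1.78 × 251.24 = 447.21.
Round up → n = 448 per group.

n = 448 per group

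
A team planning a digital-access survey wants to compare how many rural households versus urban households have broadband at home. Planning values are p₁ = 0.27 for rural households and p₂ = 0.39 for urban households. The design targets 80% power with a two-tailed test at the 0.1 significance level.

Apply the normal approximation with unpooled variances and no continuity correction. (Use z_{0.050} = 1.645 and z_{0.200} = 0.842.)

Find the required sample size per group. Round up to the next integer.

n = 187 per group

n = (z_{α/2} + z_β)² · [p₁(1−p₁) + p₂(1−p₂)] / (p₁ − p₂)²
  = (1.645 + 0.842)² · (0.27·0.73 + 0.39·0.61) / (-0.12)²
  = (2.487)² · (0.1971 + 0.2379) / 0.0144
  = 6.1852 · 0.4350 / 0.0144
  = 186.84
Round up → n = 187 per group.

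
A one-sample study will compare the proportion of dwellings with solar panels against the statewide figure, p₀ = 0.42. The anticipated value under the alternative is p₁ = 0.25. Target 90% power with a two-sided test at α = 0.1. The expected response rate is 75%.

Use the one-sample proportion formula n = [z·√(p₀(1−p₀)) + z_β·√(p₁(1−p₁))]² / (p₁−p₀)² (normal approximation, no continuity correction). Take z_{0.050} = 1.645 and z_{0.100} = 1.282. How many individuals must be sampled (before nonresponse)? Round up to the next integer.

n = [z_{α/2}·√(p₀q₀) + z_β·√(p₁q₁)]² / (p₁ − p₀)²
  = [1.645·√(0.42·0.58) + 1.282·√(0.25·0.75)]² / (-0.17)²
  = [1.645·0.4936 + 1.282·0.4330]² / 0.0289
  = [1.3670]² / 0.0289
  = 64.66
Adjust for 75% response: 64.66 / 0.75 = 86.22.
Round up → n = 87.

n = 87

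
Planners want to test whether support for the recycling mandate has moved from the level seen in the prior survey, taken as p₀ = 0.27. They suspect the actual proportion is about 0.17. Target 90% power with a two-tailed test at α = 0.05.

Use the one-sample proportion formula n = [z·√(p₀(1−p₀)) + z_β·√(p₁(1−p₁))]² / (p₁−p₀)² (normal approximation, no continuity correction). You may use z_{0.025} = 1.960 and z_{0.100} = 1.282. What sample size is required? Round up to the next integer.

n = 183

n = [z_{α/2}·√(p₀q₀) + z_β·√(p₁q₁)]² / (p₁ − p₀)²
  = [1.960·√(0.27·0.73) + 1.282·√(0.17·0.83)]² / (-0.10)²
  = [1.960·0.4440 + 1.282·0.3756]² / 0.0100
  = [1.3517]² / 0.0100
  = 182.72
Round up → n = 183.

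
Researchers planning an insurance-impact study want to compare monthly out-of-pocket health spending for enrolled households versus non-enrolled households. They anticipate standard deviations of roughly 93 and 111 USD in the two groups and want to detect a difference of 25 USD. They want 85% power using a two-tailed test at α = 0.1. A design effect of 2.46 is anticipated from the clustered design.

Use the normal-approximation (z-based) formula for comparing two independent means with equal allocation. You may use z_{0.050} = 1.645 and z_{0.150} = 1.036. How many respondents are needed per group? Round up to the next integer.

n = (z_{α/2} + z_β)² · (σ₁² + σ₂²) / δ²
  = (1.645 + 1.036)² · (93² + 111² = 20970) / 25²
  = 7.1878 · 20970 / 625
  = 241.16
Design effect: 2.46 × 241.16 = 593.26.
Round up → n = 594 per group.

n = 594 per group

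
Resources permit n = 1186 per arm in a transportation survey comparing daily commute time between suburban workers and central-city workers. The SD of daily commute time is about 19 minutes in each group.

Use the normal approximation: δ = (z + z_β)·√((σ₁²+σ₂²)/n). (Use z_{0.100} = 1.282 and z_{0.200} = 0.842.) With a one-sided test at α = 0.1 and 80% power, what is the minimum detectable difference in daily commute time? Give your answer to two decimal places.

δ = (z_α + z_β) · √((σ₁²+σ₂²)/n)
  = (1.282 + 0.842) · √(722/1186)
  = 2.124 · √0.60877
  = 2.124 · 0.7802
  = 1.6572

Minimum detectable difference ≈ 1.66 minutes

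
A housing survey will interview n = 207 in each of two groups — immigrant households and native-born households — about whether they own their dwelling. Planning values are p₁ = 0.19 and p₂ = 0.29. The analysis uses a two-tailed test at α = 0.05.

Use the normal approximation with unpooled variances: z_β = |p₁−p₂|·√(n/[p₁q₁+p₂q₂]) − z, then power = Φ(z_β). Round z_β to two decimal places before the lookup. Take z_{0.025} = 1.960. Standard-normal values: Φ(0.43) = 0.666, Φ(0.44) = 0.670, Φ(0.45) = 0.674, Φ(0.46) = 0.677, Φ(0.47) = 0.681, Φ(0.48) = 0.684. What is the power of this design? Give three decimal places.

Power ≈ 0.670

z_β = |p₁−p₂|·√(n/[p₁q₁+p₂q₂]) − z_{α/2}
    = 0.10 · √(207/0.3598) − 1.960
    = 0.10 · 23.9858 − 1.960
    = 2.3986 − 1.960 = 0.4386 → 0.44
Power = Φ(0.44) = 0.670.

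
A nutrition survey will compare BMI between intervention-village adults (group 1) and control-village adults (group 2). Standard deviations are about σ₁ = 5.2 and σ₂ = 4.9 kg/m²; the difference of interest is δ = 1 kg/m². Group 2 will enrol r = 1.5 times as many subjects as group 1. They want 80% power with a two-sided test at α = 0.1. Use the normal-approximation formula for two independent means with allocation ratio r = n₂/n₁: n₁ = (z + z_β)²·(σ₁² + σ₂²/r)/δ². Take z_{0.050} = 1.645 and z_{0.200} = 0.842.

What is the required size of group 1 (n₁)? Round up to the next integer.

n₁ = 267

n₁ = (z_{α/2} + z_β)² · (σ₁² + σ₂²/r) / δ²
   = (1.645 + 0.842)² · (5.2² + 4.9²/1.5) / 1²
   = 6.1852 · (27.04 + 16.0067) / 1
   = 6.1852 · 43.0467 / 1
   = 266.25
Round up → n₁ = 267; n₂ = r·n₁ = 1.5 × 267 = 401.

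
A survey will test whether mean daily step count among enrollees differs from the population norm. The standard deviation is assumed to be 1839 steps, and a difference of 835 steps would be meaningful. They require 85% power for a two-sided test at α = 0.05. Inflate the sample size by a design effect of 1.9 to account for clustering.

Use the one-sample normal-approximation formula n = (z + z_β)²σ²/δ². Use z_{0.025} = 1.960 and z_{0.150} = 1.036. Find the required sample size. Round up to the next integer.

n = (z_{α/2} + z_β)² · σ² / δ²
  = (1.960 + 1.036)² · 1839² / 835²
  = 8.9760 · 3381921 / 697225
  = 43.54
Design effect: 1.9 × 43.54 = 82.72.
Round up → n = 83.

n = 83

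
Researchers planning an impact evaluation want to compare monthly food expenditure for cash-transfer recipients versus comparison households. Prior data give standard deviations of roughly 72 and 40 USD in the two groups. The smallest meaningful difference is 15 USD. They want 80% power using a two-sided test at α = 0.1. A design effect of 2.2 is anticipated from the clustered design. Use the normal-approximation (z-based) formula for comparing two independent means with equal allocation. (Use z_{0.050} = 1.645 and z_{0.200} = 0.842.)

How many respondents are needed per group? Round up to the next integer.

n = 411 per group

n = (z_{α/2} + z_β)² · (σ₁² + σ₂²) / δ²
  = (1.645 + 0.842)² · (72² + 40² = 6784) / 15²
  = 6.1852 · 6784 / 225
  = 186.49
Design effect: 2.2 × 186.49 = 410.28.
Round up → n = 411 per group.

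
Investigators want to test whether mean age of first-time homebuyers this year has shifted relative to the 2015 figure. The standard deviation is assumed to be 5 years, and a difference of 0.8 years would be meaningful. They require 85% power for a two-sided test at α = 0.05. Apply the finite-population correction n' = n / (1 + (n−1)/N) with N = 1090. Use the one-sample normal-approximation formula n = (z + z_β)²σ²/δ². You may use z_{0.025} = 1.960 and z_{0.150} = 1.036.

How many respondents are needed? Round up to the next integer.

n = 266

n = (z_{α/2} + z_β)² · σ² / δ²
  = (1.960 + 1.036)² · 5² / 0.8²
  = 8.9760 · 25 / 0.64
  = 350.63
Finite-population correction (N = 1090): 350.63 / (1 + (350.63 − 1)/1090) = 265.47.
Round up → n = 266.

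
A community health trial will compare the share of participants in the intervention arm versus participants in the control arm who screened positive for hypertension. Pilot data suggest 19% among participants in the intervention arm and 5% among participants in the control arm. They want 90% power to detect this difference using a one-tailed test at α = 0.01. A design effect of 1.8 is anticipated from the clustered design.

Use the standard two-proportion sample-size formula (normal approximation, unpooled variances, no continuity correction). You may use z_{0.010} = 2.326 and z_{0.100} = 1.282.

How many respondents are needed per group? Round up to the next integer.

n = (z_α + z_β)² · [p₁(1−p₁) + p₂(1−p₂)] / (p₁ − p₂)²
  = (2.326 + 1.282)² · (0.19·0.81 + 0.05·0.95) / (0.14)²
  = (3.608)² · (0.1539 + 0.0475) / 0.0196
  = 13.0177 · 0.2014 / 0.0196
  = 133.76
Design effect: 1.8 × 133.76 = 240.77.
Round up → n = 241 per group.

n = 241 per group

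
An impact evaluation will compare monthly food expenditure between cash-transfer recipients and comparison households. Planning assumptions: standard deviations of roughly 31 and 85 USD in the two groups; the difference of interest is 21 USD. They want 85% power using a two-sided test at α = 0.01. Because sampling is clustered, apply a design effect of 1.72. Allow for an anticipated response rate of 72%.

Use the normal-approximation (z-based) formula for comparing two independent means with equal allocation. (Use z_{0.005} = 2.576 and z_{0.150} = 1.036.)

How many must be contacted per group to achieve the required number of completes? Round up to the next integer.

n = 579 per group

n = (z_{α/2} + z_β)² · (σ₁² + σ₂²) / δ²
  = (2.576 + 1.036)² · (31² + 85² = 8186) / 21²
  = 13.0465 · 8186 / 441
  = 242.17
Design effect: 1.72 × 242.17 = 416.54.
Adjust for 72% response: 416.54 / 0.72 = 578.53.
Round up → n = 579 per group.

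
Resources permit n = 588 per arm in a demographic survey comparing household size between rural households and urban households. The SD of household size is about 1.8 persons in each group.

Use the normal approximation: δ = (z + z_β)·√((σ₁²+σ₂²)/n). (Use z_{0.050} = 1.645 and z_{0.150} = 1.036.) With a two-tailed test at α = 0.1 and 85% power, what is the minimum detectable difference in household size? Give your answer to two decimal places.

Minimum detectable difference ≈ 0.28 persons

δ = (z_{α/2} + z_β) · √((σ₁²+σ₂²)/n)
  = (1.645 + 1.036) · √(6.48/588)
  = 2.681 · √0.01102
  = 2.681 · 0.1050
  = 0.2814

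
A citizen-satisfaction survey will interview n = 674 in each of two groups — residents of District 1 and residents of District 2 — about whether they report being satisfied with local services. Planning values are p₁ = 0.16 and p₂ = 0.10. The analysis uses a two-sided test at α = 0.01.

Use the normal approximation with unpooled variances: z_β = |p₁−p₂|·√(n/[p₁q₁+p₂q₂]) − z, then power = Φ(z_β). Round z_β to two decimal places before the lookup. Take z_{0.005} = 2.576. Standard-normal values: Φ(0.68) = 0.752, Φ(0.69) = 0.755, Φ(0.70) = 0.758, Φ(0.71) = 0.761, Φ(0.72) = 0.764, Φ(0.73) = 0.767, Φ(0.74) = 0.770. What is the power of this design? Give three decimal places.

Power ≈ 0.761

z_β = |p₁−p₂|·√(n/[p₁q₁+p₂q₂]) − z_{α/2}
    = 0.06 · √(674/0.2244) − 2.576
    = 0.06 · 54.8048 − 2.576
    = 3.2883 − 2.576 = 0.7123 → 0.71
Power = Φ(0.71) = 0.761.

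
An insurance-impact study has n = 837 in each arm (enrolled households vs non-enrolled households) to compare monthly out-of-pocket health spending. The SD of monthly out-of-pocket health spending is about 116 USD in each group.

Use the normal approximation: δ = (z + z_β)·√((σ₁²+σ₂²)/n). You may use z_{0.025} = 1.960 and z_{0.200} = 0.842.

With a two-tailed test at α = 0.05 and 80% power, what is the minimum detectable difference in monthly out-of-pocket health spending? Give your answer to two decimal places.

δ = (z_{α/2} + z_β) · √((σ₁²+σ₂²)/n)
  = (1.960 + 0.842) · √(26912/837)
  = 2.802 · √32.1529
  = 2.802 · 5.6704
  = 15.8883

Minimum detectable difference ≈ 15.89 USD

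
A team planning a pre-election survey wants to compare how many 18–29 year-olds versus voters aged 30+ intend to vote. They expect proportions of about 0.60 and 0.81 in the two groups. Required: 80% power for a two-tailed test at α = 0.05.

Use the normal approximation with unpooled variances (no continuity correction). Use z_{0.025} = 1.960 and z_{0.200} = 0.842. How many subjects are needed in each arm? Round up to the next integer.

n = 71 per group

n = (z_{α/2} + z_β)² · [p₁(1−p₁) + p₂(1−p₂)] / (p₁ − p₂)²
  = (1.960 + 0.842)² · (0.60·0.40 + 0.81·0.19) / (-0.21)²
  = (2.802)² · (0.2400 + 0.1539) / 0.0441
  = 7.8512 · 0.3939 / 0.0441
  = 70.13
Round up → n = 71 per group.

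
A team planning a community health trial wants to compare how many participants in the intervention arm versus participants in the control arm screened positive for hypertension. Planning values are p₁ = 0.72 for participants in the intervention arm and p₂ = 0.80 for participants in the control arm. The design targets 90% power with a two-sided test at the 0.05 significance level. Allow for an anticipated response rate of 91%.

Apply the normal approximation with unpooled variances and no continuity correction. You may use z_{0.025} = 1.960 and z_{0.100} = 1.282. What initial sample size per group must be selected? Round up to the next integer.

n = (z_{α/2} + z_β)² · [p₁(1−p₁) + p₂(1−p₂)] / (p₁ − p₂)²
  = (1.960 + 1.282)² · (0.72·0.28 + 0.80·0.20) / (-0.08)²
  = (3.242)² · (0.2016 + 0.1600) / 0.0064
  = 10.5106 · 0.3616 / 0.0064
  = 593.85
Adjust for 91% response: 593.85 / 0.91 = 652.58.
Round up → n = 653 per group.

n = 653 per group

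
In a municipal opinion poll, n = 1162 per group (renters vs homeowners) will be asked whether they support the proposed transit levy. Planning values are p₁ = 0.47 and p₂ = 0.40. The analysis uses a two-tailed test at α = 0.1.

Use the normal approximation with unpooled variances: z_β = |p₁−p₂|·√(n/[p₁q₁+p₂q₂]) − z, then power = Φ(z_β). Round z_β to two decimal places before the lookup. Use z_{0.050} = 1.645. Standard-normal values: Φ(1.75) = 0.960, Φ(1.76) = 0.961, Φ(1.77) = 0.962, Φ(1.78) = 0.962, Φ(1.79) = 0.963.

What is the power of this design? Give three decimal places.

Power ≈ 0.962

z_β = |p₁−p₂|·√(n/[p₁q₁+p₂q₂]) − z_{α/2}
    = 0.07 · √(1162/0.4891) − 1.645
    = 0.07 · 48.7421 − 1.645
    = 3.4119 − 1.645 = 1.7669 → 1.77
Power = Φ(1.77) = 0.962.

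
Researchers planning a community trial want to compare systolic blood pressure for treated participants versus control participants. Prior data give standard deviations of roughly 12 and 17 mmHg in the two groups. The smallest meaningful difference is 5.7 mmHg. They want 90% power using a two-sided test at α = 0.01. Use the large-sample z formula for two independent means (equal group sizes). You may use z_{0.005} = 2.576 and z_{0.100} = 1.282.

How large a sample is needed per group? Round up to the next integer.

n = (z_{α/2} + z_β)² · (σ₁² + σ₂²) / δ²
  = (2.576 + 1.282)² · (12² + 17² = 433) / 5.7²
  = 14.8842 · 433 / 32.49
  = 198.36
Round up → n = 199 per group.

n = 199 per group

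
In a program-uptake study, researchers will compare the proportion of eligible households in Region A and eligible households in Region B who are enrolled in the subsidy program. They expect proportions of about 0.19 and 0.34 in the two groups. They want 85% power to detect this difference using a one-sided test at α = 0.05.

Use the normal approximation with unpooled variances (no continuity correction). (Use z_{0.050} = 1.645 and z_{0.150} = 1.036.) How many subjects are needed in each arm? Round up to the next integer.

n = (z_α + z_β)² · [p₁(1−p₁) + p₂(1−p₂)] / (p₁ − p₂)²
  = (1.645 + 1.036)² · (0.19·0.81 + 0.34·0.66) / (-0.15)²
  = (2.681)² · (0.1539 + 0.2244) / 0.0225
  = 7.1878 · 0.3783 / 0.0225
  = 120.85
Round up → n = 121 per group.

n = 121 per group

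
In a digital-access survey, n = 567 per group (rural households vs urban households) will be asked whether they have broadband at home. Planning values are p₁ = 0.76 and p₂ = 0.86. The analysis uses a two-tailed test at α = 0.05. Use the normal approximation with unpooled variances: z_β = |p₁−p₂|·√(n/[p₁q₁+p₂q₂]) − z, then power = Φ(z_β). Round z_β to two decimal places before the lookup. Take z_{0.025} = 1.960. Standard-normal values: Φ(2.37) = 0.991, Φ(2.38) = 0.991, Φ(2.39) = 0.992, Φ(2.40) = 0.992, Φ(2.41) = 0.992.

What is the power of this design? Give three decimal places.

z_β = |p₁−p₂|·√(n/[p₁q₁+p₂q₂]) − z_{α/2}
    = 0.10 · √(567/0.3028) − 1.960
    = 0.10 · 43.2727 − 1.960
    = 4.3273 − 1.960 = 2.3673 → 2.37
Power = Φ(2.37) = 0.991.

Power ≈ 0.991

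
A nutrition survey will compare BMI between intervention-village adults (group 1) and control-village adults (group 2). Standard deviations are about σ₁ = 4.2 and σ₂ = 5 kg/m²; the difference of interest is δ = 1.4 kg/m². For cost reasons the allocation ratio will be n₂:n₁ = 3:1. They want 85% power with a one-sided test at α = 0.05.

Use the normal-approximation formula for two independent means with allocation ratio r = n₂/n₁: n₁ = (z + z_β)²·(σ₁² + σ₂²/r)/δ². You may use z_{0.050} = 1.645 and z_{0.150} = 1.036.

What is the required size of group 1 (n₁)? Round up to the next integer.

n₁ = (z_α + z_β)² · (σ₁² + σ₂²/r) / δ²
   = (1.645 + 1.036)² · (4.2² + 5²/3) / 1.4²
   = 7.1878 · (17.64 + 8.3333) / 1.96
   = 7.1878 · 25.9733 / 1.96
   = 95.25
Round up → n₁ = 96; n₂ = r·n₁ = 3 × 96 = 288.

n₁ = 96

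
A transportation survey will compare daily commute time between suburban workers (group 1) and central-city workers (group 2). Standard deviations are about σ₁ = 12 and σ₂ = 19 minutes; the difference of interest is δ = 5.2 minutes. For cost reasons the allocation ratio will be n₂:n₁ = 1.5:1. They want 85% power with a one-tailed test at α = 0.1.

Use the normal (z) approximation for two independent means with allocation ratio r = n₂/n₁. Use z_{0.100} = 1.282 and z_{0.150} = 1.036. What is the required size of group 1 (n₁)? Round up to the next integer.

n₁ = (z_α + z_β)² · (σ₁² + σ₂²/r) / δ²
   = (1.282 + 1.036)² · (12² + 19²/1.5) / 5.2²
   = 5.3731 · (144 + 240.6667) / 27.04
   = 5.3731 · 384.6667 / 27.04
   = 76.44
Round up → n₁ = 77; n₂ = r·n₁ = 1.5 × 77 = 116.

n₁ = 77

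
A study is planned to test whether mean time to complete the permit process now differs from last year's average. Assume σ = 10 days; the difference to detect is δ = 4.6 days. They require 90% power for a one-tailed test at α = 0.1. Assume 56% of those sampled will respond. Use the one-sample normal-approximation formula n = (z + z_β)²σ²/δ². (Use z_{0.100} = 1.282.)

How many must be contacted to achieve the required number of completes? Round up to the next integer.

n = (z_α + z_β)² · σ² / δ²
  = (1.282 + 1.282)² · 10² / 4.6²
  = 6.5741 · 100 / 21.16
  = 31.07
Adjust for 56% response: 31.07 / 0.56 = 55.48.
Round up → n = 56.

n = 56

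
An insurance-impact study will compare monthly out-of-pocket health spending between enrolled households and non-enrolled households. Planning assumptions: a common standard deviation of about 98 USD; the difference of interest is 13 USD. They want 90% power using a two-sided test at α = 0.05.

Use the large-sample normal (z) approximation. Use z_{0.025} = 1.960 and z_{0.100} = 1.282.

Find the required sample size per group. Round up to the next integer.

n = (z_{α/2} + z_β)² · (σ₁² + σ₂²) / δ²
  = (1.960 + 1.282)² · (2·98² = 19208) / 13²
  = 10.5106 · 19208 / 169
  = 1194.60
Round up → n = 1195 per group.

n = 1195 per group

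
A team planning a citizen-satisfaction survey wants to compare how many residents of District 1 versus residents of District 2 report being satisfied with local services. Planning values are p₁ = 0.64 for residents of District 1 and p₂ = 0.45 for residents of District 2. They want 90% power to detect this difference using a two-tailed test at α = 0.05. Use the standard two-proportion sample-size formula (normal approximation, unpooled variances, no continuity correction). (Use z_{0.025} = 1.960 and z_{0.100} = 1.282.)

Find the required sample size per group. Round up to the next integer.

n = (z_{α/2} + z_β)² · [p₁(1−p₁) + p₂(1−p₂)] / (p₁ − p₂)²
  = (1.960 + 1.282)² · (0.64·0.36 + 0.45·0.55) / (0.19)²
  = (3.242)² · (0.2304 + 0.2475) / 0.0361
  = 10.5106 · 0.4779 / 0.0361
  = 139.14
Round up → n = 140 per group.

n = 140 per group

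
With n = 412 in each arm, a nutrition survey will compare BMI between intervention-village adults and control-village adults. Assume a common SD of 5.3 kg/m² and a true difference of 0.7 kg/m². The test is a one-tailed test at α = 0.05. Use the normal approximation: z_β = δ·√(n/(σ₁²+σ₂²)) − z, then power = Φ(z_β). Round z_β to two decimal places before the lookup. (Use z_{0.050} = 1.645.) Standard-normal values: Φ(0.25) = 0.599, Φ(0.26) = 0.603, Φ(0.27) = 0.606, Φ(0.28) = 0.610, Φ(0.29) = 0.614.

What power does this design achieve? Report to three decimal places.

Power ≈ 0.599

z_β = δ·√(n/(σ₁²+σ₂²)) − z_α
    = 0.7 · √(412/56.18) − 1.645
    = 0.7 · 2.70806 − 1.645
    = 1.8956 − 1.645 = 0.2506 → 0.25
Power = Φ(0.25) = 0.599.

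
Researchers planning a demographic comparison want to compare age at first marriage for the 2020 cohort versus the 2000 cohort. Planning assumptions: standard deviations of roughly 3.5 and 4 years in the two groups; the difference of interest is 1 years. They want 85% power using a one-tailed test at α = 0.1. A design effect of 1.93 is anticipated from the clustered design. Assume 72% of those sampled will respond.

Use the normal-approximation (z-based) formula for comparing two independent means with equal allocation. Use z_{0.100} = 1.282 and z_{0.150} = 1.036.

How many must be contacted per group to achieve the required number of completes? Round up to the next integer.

n = 407 per group

n = (z_α + z_β)² · (σ₁² + σ₂²) / δ²
  = (1.282 + 1.036)² · (3.5² + 4² = 28.25) / 1²
  = 5.3731 · 28.25 / 1
  = 151.79
Design effect: 1.93 × 151.79 = 292.96.
Adjust for 72% response: 292.96 / 0.72 = 406.88.
Round up → n = 407 per group.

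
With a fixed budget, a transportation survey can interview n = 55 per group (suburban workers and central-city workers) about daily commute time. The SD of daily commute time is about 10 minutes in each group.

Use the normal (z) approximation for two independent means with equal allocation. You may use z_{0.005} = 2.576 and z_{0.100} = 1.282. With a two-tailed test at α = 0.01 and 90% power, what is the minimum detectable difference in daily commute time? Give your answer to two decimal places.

Minimum detectable difference ≈ 7.36 minutes

δ = (z_{α/2} + z_β) · √((σ₁²+σ₂²)/n)
  = (2.576 + 1.282) · √(200/55)
  = 3.858 · √3.6364
  = 3.858 · 1.9069
  = 7.3569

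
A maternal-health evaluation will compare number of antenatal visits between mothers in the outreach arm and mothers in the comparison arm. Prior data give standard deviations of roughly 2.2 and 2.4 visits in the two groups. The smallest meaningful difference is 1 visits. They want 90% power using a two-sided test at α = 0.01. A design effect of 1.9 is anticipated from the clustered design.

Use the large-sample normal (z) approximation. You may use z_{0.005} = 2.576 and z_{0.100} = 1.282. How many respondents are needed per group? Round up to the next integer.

n = 300 per group

n = (z_{α/2} + z_β)² · (σ₁² + σ₂²) / δ²
  = (2.576 + 1.282)² · (2.2² + 2.4² = 10.6) / 1²
  = 14.8842 · 10.6 / 1
  = 157.77
Design effect: 1.9 × 157.77 = 299.77.
Round up → n = 300 per group.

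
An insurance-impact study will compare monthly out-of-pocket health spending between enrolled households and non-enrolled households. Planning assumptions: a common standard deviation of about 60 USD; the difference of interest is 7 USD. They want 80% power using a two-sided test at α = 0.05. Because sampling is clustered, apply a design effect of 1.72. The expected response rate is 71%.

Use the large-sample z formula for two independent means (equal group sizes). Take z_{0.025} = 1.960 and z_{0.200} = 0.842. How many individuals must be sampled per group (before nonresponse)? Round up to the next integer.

n = 2795 per group

n = (z_{α/2} + z_β)² · (σ₁² + σ₂²) / δ²
  = (1.960 + 0.842)² · (2·60² = 7200) / 7²
  = 7.8512 · 7200 / 49
  = 1153.65
Design effect: 1.72 × 1153.65 = 1984.27.
Adjust for 71% response: 1984.27 / 0.71 = 2794.75.
Round up → n = 2795 per group.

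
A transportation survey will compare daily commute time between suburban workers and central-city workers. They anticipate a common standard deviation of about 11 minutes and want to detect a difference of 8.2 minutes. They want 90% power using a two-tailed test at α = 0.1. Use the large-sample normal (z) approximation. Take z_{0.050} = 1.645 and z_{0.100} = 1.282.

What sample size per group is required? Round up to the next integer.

n = (z_{α/2} + z_β)² · (σ₁² + σ₂²) / δ²
  = (1.645 + 1.282)² · (2·11² = 242) / 8.2²
  = 8.5673 · 242 / 67.24
  = 30.83
Round up → n = 31 per group.

n = 31 per group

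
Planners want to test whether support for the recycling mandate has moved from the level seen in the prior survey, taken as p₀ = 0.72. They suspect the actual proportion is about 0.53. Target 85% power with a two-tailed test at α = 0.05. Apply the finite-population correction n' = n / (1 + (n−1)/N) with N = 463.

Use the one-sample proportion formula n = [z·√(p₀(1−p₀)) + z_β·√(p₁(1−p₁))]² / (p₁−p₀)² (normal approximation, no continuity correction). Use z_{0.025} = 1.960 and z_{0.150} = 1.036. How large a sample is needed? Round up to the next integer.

n = [z_{α/2}·√(p₀q₀) + z_β·√(p₁q₁)]² / (p₁ − p₀)²
  = [1.960·√(0.72·0.28) + 1.036·√(0.53·0.47)]² / (-0.19)²
  = [1.960·0.4490 + 1.036·0.4991]² / 0.0361
  = [1.3971]² / 0.0361
  = 54.07
Finite-population correction (N = 463): 54.07 / (1 + (54.07 − 1)/463) = 48.51.
Round up → n = 49.

n = 49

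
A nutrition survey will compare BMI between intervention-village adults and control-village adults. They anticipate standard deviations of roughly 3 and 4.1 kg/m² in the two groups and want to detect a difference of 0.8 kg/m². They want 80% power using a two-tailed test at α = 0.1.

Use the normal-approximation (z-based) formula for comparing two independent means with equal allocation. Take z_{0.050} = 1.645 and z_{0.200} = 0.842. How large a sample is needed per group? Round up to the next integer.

n = (z_{α/2} + z_β)² · (σ₁² + σ₂²) / δ²
  = (1.645 + 0.842)² · (3² + 4.1² = 25.81) / 0.8²
  = 6.1852 · 25.81 / 0.64
  = 249.44
Round up → n = 250 per group.

n = 250 per group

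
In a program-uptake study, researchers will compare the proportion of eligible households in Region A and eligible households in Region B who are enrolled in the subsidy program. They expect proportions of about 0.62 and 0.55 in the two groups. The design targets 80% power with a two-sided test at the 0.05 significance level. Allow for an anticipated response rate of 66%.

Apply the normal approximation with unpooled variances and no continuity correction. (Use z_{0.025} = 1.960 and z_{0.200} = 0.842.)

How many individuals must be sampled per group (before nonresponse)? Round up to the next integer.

n = 1173 per group

n = (z_{α/2} + z_β)² · [p₁(1−p₁) + p₂(1−p₂)] / (p₁ − p₂)²
  = (1.960 + 0.842)² · (0.62·0.38 + 0.55·0.45) / (0.07)²
  = (2.802)² · (0.2356 + 0.2475) / 0.0049
  = 7.8512 · 0.4831 / 0.0049
  = 774.06
Adjust for 66% response: 774.06 / 0.66 = 1172.83.
Round up → n = 1173 per group.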